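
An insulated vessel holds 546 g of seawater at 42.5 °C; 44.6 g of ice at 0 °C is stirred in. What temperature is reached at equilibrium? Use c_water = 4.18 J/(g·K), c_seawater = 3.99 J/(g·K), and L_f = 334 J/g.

T_f ≈ 32.9 °C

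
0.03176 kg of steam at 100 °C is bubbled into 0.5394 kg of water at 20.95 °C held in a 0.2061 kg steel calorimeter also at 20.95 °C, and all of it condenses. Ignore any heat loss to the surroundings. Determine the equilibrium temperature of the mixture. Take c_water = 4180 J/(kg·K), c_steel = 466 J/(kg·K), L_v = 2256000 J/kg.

T_f ≈ 54.0 °C

Conservation of energy gives ΣQ = 0:
latent heat released on condensation: 0.03176×2256000 = 71651; condensate cools 100→T: 0.03176×4180×(T − 100) = 132.76(T − 100); water warms: 0.5394×4180×(T − 20.95) = 2254.7(T − 20.95); steel cup: 0.2061×466×(T − 20.95) = 96.04(T − 20.95)
2483.5 T = 71651 + 13276 + 49248 = 134174
T ≈ 54.03 °C, under the boiling point, so the assumption holds.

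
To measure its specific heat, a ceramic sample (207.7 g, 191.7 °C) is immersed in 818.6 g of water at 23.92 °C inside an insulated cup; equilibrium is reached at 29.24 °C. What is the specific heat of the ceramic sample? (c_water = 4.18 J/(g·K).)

c ≈ 0.539 J/(g·K)

Net heat exchanged in the isolated system is zero:
207.7×c×(29.24 − 191.7) + 818.6×4.18×(29.24 − 23.92) = 0
-33743 c = -18204
c = -18204/-33743 ≈ 0.5395 J/(g·K)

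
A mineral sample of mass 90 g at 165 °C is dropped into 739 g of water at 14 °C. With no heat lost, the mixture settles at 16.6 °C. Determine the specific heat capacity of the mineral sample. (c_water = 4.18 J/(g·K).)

Energy conservation, ΣQ = 0:
90·c·(16.6 − 165) + 739·4.18·(16.6 − 14) = 0
-13356 c = -8031.5
c = -8031.5/-13356 ≈ 0.6013 J/(g·K)

c ≈ 0.601 J/(g·K)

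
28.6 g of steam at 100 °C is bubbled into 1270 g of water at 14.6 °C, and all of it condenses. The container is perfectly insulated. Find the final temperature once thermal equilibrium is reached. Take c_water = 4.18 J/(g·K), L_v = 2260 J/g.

Sum of m c ΔT and latent-heat terms is zero:
steam→water at 100 °C releases m L_v = 28.6×2260 = 64636; condensed water 100 °C→T: 119.55(T − 100); original water: 5308.6(T − 14.6)
5428.1 T = 64636 + 11955 + 77506 = 154096
T ≈ 28.39 °C — below 100 °C, confirming all the steam condensed.

T_f ≈ 28.4 °C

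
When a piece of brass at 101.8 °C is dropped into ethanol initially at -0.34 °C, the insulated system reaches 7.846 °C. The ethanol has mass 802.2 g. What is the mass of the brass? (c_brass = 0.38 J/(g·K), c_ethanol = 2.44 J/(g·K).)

m ≈ 449 g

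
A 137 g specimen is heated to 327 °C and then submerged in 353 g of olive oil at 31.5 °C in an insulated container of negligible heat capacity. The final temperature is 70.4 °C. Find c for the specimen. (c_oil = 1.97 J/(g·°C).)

m_s c (T_s − T_f) = m_oil c_oil (T_f − T_0):
137·c·(327 − 70.4) = 353·1.97·(70.4 − 31.5)
35154 c = 27051  ⇒  c ≈ 0.7695 J/(g·°C)

c ≈ 0.77 J/(g·°C)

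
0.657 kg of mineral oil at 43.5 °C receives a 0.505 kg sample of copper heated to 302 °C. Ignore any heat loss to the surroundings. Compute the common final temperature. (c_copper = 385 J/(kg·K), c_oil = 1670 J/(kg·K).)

T_f = Σ m_i c_i T_i / Σ m_i c_i:
T_f = (194.43·302 + 1097.2·43.5) / (194.43 + 1097.2)
    = 106444 / 1291.6 ≈ 82.41 °C

T_f ≈ 82.4 °C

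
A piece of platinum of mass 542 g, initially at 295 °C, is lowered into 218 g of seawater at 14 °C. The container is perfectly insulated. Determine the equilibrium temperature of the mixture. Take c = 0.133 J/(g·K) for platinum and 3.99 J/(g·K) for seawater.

T_f ≈ 35.5 °C

T_f is the heat-capacity-weighted average of the initial temperatures:
T_f = (72.09×295 + 869.82×14) / (72.09 + 869.82)
    = 33443 / 941.91 ≈ 35.51 °C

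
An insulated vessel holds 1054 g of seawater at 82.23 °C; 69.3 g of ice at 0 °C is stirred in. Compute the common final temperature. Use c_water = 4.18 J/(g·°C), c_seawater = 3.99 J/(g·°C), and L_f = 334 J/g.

Net heat exchanged in the isolated system is zero:
fusion: m_ice L_f = 69.3·334 = 23146
  warm the meltwater: 289.67 T
  seawater cools: 1054·3.99·(T − 82.23) = 4205.5(T − 82.23)
4495.1 T = 345815 − 23146 = 322669
T ≈ 71.78 °C. Since T > 0 °C, the all-ice-melts assumption holds.

T_f ≈ 71.8 °C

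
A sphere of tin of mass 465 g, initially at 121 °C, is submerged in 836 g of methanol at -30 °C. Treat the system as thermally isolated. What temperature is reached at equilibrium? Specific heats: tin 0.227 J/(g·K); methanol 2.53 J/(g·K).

T_f ≈ -22.8 °C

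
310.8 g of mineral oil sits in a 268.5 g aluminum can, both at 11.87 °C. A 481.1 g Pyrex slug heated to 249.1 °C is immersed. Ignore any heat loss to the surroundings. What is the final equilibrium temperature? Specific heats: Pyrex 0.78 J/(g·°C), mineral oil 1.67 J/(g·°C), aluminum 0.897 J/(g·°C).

Net heat exchanged in the isolated system is zero:
481.1×0.78×(T − 249.1) + 310.8×1.67×(T − 11.87) + 268.5×0.897×(T − 11.87) = 0
1135.1 T = 102497
T ≈ 90.29 °C

T_f ≈ 90.3 °C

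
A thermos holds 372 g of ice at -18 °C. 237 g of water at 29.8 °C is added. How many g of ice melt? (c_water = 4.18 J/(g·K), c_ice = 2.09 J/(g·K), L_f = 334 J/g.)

m_melted ≈ 46.5 g

Heat available from the water dropping to 0 °C: 237×4.18×29.8 = 29522 J.
Of that, 372×2.09×18 = 13995 J goes to bring the ice to 0 °C, leaving 15527 J.
Melting all 372 g of ice would need 372×334 = 124248 J.
Since 15527 < 124248 J, not all the ice melts; equilibrium is at 0 °C.
m_melted×334 = 15527  ⇒  m_melted ≈ 46.49 g.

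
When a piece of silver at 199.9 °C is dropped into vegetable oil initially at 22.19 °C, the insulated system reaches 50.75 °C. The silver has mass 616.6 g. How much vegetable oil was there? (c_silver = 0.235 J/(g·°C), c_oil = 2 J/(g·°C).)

m ≈ 378 g

|Q_silver| = |Q_oil|:
616.6·0.235·(199.9 − 50.75) = m·2·(50.75 − 22.19)
57.12 m = 21612  ⇒  m ≈ 378.4 g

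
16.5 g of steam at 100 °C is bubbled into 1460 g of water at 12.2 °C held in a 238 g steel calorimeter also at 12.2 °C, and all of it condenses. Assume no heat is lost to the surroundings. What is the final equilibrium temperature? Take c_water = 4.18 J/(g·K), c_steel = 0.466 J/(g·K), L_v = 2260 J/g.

T_f ≈ 19.1 °C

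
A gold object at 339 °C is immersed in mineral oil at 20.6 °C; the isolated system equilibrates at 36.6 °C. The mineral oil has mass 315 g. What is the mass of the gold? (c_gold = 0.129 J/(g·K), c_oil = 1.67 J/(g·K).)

Net heat exchanged in the isolated system is zero:
m×0.129×(36.6 − 339) + 315×1.67×(36.6 − 20.6) = 0
-39.01 m = -8416.8
m = -8416.8/-39.01 ≈ 215.8 g

m ≈ 216 g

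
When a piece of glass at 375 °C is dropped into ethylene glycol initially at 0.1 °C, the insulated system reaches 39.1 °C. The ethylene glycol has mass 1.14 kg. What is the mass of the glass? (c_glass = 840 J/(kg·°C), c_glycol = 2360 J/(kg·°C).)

m ≈ 0.372 kg

|Q_glass| = |Q_glycol|:
m·840·(375 − 39.1) = 1.14·2360·(39.1 − 0.1)
282156 m = 104926  ⇒  m ≈ 0.3719 kg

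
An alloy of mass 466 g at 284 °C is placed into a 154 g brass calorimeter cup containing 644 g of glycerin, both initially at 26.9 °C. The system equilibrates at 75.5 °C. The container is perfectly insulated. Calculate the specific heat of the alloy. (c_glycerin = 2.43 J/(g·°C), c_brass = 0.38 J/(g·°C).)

c ≈ 0.812 J/(g·°C)

Energy conservation, ΣQ = 0:
466×c×(75.5 − 284) + 644×2.43×(75.5 − 26.9) + 154×0.38×(75.5 − 26.9) = 0
-97161 c = -78899
c = -78899/-97161 ≈ 0.812 J/(g·°C)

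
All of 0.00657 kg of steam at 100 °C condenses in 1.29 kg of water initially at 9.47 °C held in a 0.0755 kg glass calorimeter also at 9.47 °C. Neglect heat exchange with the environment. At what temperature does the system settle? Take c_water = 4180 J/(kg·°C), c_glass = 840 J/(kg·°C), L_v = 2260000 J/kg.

Taking heat into each body as positive, Σ m c ΔT = 0:
latent heat released on condensation: 0.00657·2260000 = 14848; condensed water 100 °C→T: 27.46(T − 100); water warms: 1.29·4180·(T − 9.47) = 5392.2(T − 9.47); cup: 63.42(T − 9.47)
5483.1 T = 14848 + 2746.3 + 51665 = 69259
T ≈ 12.63 °C, under the boiling point, so the assumption holds.

T_f ≈ 12.6 °C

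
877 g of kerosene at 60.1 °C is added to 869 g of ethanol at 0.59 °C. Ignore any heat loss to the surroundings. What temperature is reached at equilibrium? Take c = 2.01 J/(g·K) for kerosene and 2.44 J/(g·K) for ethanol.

T_f ≈ 27.6 °C

Net heat exchanged in the isolated system is zero:
877×2.01×(T − 60.1) + 869×2.44×(T − 0.59) = 0
1762.8(T − 60.1) + 2120.4(T − 0.59) = 0
3883.1 T = 107193
T ≈ 27.60 °C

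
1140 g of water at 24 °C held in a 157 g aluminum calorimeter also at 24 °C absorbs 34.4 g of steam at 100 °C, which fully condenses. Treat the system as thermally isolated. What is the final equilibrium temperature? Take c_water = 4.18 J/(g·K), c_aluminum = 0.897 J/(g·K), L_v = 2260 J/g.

Let T be the final temperature. ΣQ_i = 0:
steam→water at 100 °C releases m L_v = 34.4×2260 = 77744
  condensate cools 100→T: 34.4×4.18×(T − 100) = 143.79(T − 100)
  original water: 4765.2(T − 24)
  aluminum cup: 157×0.897×(T − 24) = 140.83(T − 24)
5049.8 T = 77744 + 14379 + 117745 = 209868
T ≈ 41.56 °C, under the boiling point, so the assumption holds.

T_f ≈ 41.6 °C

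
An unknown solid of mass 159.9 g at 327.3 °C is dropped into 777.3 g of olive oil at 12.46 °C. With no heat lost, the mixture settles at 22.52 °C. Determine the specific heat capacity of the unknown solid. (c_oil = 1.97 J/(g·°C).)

Energy conservation, ΣQ = 0:
159.9·c·(22.52 − 327.3) + 777.3·1.97·(22.52 − 12.46) = 0
-48734 c = -15405
c = -15405/-48734 ≈ 0.3161 J/(g·°C)

c ≈ 0.316 J/(g·°C)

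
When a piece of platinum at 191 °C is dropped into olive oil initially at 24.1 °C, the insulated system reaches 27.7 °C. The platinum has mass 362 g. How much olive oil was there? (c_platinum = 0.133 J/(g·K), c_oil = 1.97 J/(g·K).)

m ≈ 1110 g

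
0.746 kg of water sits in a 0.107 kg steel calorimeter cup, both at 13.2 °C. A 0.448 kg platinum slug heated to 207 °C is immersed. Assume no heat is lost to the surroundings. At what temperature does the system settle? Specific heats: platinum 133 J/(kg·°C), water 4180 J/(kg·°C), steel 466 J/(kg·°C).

Let T be the final temperature. ΣQ_i = 0:
0.448·133·(T − 207) + 0.746·4180·(T − 13.2) + 0.107·466·(T − 13.2) = 0
59.58(T − 207) + 3118.3(T − 13.2) + 49.86(T − 13.2) = 0
(59.58 + 3118.3 + 49.86) T = 59.58·207 + 3118.3·13.2 + 49.86·13.2
T = 54153 / 3227.7 = 16.8 °C

T_f ≈ 16.8 °C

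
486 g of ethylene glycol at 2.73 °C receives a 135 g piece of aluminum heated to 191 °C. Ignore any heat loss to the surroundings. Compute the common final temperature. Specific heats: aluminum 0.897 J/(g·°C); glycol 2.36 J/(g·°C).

T_f ≈ 20.7 °C

|Q_aluminum| = |Q_glycol|:
135*0.897*(191 − T) = 486*2.36*(T − 2.73)
121.09(191 − T) = 1147(T − 2.73)
1268.1 T = 26260  ⇒  T ≈ 20.71 °C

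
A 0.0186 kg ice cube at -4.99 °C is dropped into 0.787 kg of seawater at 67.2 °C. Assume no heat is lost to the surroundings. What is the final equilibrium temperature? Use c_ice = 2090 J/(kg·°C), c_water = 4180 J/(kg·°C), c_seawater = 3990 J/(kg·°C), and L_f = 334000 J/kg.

Sum of m c ΔT and latent-heat terms is zero:
warm ice to 0 °C: 0.0186·2090·(0 − (-4.99)) = 193.98
  melt ice: 0.0186·334000 = 6212.4
  meltwater 0→T: 0.0186·4180·T = 77.75 T
  seawater cools: 0.787·3990·(T − 67.2) = 3140.1(T − 67.2)
3217.9 T = 211017 − 6406.4 = 204610
T ≈ 63.59 °C (positive, so assuming full melt was valid).

T_f ≈ 63.6 °C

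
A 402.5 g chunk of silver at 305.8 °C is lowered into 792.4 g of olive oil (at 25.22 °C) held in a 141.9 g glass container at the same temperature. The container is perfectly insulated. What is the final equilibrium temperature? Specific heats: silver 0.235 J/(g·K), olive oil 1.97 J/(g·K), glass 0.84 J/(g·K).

T_f ≈ 40.2 °C

T_f = Σ m_i c_i T_i / Σ m_i c_i:
T_f = (94.59*305.8 + 1561*25.22 + 119.2*25.22) / (94.59 + 1561 + 119.2)
    = 71300 / 1774.8 ≈ 40.17 °C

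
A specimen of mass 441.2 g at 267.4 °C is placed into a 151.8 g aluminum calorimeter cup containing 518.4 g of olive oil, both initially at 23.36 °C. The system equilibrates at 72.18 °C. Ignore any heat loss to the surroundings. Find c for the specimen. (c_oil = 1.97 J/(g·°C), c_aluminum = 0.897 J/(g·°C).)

Taking heat into each body as positive, Σ m c ΔT = 0:
441.2·c·(72.18 − 267.4) + 518.4·1.97·(72.18 − 23.36) + 151.8·0.897·(72.18 − 23.36) = 0
-86131 c = -56505
c = -56505/-86131 ≈ 0.656 J/(g·°C)

c ≈ 0.656 J/(g·°C)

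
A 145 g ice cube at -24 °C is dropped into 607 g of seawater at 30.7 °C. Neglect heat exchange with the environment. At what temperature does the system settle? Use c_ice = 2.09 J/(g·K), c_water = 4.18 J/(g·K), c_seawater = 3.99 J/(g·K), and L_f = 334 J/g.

Sum of m c ΔT and latent-heat terms is zero:
warm ice to 0 °C: 145×2.09×(0 − (-24)) = 7273.2
  fusion: m_ice L_f = 145×334 = 48430
  meltwater 0→T: 145×4.18×T = 606.1 T
  seawater: 2421.9(T − 30.7)
3028 T = 74353 − 55703 = 18650
T ≈ 6.16 °C (positive, so assuming full melt was valid).

T_f ≈ 6.2 °C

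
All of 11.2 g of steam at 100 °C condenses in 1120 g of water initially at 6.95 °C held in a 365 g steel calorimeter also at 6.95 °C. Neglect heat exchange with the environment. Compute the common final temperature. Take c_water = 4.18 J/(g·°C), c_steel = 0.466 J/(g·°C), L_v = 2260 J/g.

Energy conservation, ΣQ = 0:
steam→water at 100 °C releases m L_v = 11.2·2260 = 25312; condensed water 100 °C→T: 46.82(T − 100); water warms: 1120·4.18·(T − 6.95) = 4681.6(T − 6.95); cup: 170.09(T − 6.95)
4898.5 T = 25312 + 4681.6 + 33719 = 63713
T ≈ 13.01 °C — below 100 °C, confirming all the steam condensed.

T_f ≈ 13.0 °C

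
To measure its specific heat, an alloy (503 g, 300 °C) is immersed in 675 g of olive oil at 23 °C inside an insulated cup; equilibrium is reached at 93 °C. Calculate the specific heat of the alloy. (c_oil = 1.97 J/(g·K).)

c ≈ 0.894 J/(g·K)

Net heat exchanged in the isolated system is zero:
503·c·(93 − 300) + 675·1.97·(93 − 23) = 0
-104121 c = -93082
c = -93082/-104121 ≈ 0.894 J/(g·K)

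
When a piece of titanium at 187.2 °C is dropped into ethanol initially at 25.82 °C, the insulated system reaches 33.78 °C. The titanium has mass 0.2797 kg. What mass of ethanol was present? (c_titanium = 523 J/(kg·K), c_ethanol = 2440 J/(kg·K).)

m ≈ 1.16 kg

Taking heat into each body as positive, Σ m c ΔT = 0:
0.2797×523×(33.78 − 187.2) + m×2440×(33.78 − 25.82) = 0
19422 m = 22443
m = 22443/19422 ≈ 1.156 kg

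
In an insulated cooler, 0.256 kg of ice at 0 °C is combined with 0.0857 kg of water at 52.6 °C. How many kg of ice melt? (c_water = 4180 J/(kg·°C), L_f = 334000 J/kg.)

Heat available from the water dropping to 0 °C: 0.0857·4180·52.6 = 18843 J.
To melt every bit of ice: 0.256·334000 = 85504 J.
Since 18843 < 85504 J, not all the ice melts; equilibrium is at 0 °C.
m_melted·334000 = 18843  ⇒  m_melted ≈ 0.05642 kg.

m_melted ≈ 0.0564 kg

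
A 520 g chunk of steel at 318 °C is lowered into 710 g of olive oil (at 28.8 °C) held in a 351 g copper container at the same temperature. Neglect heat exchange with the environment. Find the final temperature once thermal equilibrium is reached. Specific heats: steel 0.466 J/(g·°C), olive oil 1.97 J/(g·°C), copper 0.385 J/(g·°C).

T_f = Σ m_i c_i T_i / Σ m_i c_i:
T_f = (242.32*318 + 1398.7*28.8 + 135.13*28.8) / (242.32 + 1398.7 + 135.13)
    = 121232 / 1776.2 ≈ 68.26 °C

T_f ≈ 68.3 °C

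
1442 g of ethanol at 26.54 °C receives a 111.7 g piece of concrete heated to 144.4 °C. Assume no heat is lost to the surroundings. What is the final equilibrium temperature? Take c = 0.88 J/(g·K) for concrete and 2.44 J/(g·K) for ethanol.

T_f ≈ 29.7 °C

Let T be the final temperature. ΣQ_i = 0:
111.7×0.88×(T − 144.4) + 1442×2.44×(T − 26.54) = 0
98.3(T − 144.4) + 3518.5(T − 26.54) = 0
3616.8 T = 107574
T = 107574/3616.8 ≈ 29.74 °C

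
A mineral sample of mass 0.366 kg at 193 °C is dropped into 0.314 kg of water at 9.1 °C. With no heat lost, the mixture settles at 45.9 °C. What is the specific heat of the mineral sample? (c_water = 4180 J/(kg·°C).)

c ≈ 897 J/(kg·°C)

Conservation of energy gives ΣQ = 0:
0.366·c·(45.9 − 193) + 0.314·4180·(45.9 − 9.1) = 0
-53.84 c = -48301
c = -48301/-53.84 ≈ 897.1 J/(kg·°C)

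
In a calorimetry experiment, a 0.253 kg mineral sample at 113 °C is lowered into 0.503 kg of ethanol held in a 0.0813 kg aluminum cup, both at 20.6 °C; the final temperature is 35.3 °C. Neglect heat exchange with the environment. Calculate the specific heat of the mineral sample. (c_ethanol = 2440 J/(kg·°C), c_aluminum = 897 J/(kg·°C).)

Taking heat into each body as positive, Σ m c ΔT = 0:
0.253×c×(35.3 − 113) + 0.503×2440×(35.3 − 20.6) + 0.0813×897×(35.3 − 20.6) = 0
-19.66 c = -19114
c = -19114/-19.66 ≈ 972.3 J/(kg·°C)

c ≈ 972 J/(kg·°C)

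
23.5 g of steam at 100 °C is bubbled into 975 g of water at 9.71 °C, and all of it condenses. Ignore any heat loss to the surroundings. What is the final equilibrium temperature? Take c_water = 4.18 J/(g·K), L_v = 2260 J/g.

T_f ≈ 24.6 °C

Sum of m c ΔT and latent-heat terms is zero:
steam→water at 100 °C releases m L_v = 23.5×2260 = 53110
  condensate cools 100→T: 23.5×4.18×(T − 100) = 98.23(T − 100)
  original water: 4075.5(T − 9.71)
4173.7 T = 53110 + 9823 + 39573 = 102506
T ≈ 24.56 °C — below 100 °C, confirming all the steam condensed.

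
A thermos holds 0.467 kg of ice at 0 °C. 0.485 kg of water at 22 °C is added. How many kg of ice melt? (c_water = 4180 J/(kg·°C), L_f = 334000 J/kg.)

m_melted ≈ 0.134 kg

Cooling the water to 0 °C releases 0.485·4180·22 = 44601 J.
Melting all 0.467 kg of ice would need 0.467·334000 = 155978 J.
Since 44601 < 155978 J, not all the ice melts; equilibrium is at 0 °C.
Mass melted = 44601/334000 ≈ 0.1335 kg.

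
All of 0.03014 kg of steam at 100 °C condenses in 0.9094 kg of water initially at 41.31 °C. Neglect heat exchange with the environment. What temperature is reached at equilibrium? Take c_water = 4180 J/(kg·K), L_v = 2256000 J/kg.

T_f ≈ 60.5 °C

Setting the total heat transfer to zero:
condense steam: −0.03014×2256000 = −67996
  condensed water 100 °C→T: 125.99(T − 100)
  water warms: 0.9094×4180×(T − 41.31) = 3801.3(T − 41.31)
3927.3 T = 67996 + 12599 + 157031 = 237626
T ≈ 60.51 °C, under the boiling point, so the assumption holds.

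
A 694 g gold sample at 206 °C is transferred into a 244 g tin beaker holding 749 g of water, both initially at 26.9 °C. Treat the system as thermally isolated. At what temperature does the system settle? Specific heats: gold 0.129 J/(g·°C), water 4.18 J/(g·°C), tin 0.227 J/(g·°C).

With ΣQ=0 the equilibrium temperature is the m·c-weighted mean:
T_f = (89.53*206 + 3130.8*26.9 + 55.39*26.9) / (89.53 + 3130.8 + 55.39)
    = 104151 / 3275.7 ≈ 31.79 °C

T_f ≈ 31.8 °C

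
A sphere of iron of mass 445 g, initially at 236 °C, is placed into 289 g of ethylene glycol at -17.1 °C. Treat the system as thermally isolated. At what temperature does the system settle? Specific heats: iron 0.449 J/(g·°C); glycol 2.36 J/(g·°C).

T_f ≈ 40.2 °C

T_f is the heat-capacity-weighted average of the initial temperatures:
T_f = (199.81*236 + 682.04*(-17.1)) / (199.81 + 682.04)
    = 35491 / 881.85 ≈ 40.25 °C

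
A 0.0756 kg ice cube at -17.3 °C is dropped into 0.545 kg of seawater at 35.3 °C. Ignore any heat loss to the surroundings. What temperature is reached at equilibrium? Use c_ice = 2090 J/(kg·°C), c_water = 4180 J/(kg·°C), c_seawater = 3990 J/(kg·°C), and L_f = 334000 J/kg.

T_f ≈ 19.6 °C

Taking heat into each body as positive, Σ m c ΔT = 0:
ice -17.3→0 °C: 0.0756·2090·17.3 = 2733.5; latent heat to melt: 0.0756·334000 = 25250; warm the meltwater: 316.01 T; seawater: 2174.6(T − 35.3)
2490.6 T = 76762 − 27984 = 48778
T ≈ 19.59 °C (positive, so assuming full melt was valid).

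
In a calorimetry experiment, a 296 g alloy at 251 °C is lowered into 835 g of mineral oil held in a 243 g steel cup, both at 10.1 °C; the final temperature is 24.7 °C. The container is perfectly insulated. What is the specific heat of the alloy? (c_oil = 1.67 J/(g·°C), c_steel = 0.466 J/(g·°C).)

Energy conservation, ΣQ = 0:
296×c×(24.7 − 251) + 835×1.67×(24.7 − 10.1) + 243×0.466×(24.7 − 10.1) = 0
-66985 c = -22012
c = -22012/-66985 ≈ 0.3286 J/(g·°C)

c ≈ 0.329 J/(g·°C)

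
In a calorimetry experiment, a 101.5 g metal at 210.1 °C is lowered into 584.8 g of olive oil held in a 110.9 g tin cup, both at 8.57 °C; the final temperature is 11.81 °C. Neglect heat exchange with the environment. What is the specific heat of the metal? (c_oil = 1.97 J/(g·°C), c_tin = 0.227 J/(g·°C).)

Setting the total heat transfer to zero:
101.5·c·(11.81 − 210.1) + 584.8·1.97·(11.81 − 8.57) + 110.9·0.227·(11.81 − 8.57) = 0
-20126 c = -3814.2
c = -3814.2/-20126 ≈ 0.1895 J/(g·°C)

c ≈ 0.19 J/(g·°C)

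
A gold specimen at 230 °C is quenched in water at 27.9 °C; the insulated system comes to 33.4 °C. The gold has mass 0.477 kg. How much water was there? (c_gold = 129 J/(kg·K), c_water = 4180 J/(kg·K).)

m ≈ 0.526 kg

Heat gained plus heat lost sum to zero:
0.477·129·(33.4 − 230) + m·4180·(33.4 − 27.9) = 0
22990 m = 12097
m = 12097/22990 ≈ 0.5262 kg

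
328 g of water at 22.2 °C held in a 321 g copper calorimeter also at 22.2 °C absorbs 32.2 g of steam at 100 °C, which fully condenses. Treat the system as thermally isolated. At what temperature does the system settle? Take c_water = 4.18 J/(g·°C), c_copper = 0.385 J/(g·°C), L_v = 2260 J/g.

T_f ≈ 73.3 °C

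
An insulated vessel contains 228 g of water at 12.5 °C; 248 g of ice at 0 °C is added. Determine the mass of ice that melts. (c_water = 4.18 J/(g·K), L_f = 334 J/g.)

m_melted ≈ 35.7 g

Water can give up m c ΔT = 228×4.18×12.5 = 11913 J before reaching 0 °C.
Fully melting the ice requires m_ice L_f = 248×334 = 82832 J.
11913 J < 82832 J, so only part of the ice melts and the system sits at 0 °C.
m_melted×334 = 11913  ⇒  m_melted ≈ 35.67 g.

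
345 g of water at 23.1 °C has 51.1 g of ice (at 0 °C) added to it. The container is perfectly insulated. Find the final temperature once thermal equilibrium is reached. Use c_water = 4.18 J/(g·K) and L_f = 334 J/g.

T_f ≈ 9.8 °C

Energy balance with sensible and latent terms:
fusion: m_ice L_f = 51.1·334 = 17067; warm the meltwater: 213.6 T; water cools: 345·4.18·(T − 23.1) = 1442.1(T − 23.1)
1655.7 T = 33313 − 17067 = 16245
T ≈ 9.81 °C. Since T > 0 °C, the all-ice-melts assumption holds.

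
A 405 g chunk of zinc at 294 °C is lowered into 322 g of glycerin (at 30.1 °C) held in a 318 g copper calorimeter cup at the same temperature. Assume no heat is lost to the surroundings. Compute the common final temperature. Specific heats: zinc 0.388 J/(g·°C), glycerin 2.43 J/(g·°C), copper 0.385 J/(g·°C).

T_f ≈ 69.1 °C

T_f is the heat-capacity-weighted average of the initial temperatures:
T_f = (157.14·294 + 782.46·30.1 + 122.43·30.1) / (157.14 + 782.46 + 122.43)
    = 73436 / 1062 ≈ 69.15 °C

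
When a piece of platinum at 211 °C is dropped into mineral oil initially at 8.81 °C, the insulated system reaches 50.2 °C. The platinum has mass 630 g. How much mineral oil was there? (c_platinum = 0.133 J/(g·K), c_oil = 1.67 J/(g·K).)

m ≈ 195 g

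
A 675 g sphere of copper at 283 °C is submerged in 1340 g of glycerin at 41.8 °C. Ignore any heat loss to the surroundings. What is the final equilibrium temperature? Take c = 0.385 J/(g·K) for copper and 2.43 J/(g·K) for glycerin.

Conservation of energy gives ΣQ = 0:
675×0.385×(T − 283) + 1340×2.43×(T − 41.8) = 0
(259.88 + 3256.2) T = 259.88×283 + 3256.2×41.8
T ≈ 59.63 °C

T_f ≈ 59.6 °C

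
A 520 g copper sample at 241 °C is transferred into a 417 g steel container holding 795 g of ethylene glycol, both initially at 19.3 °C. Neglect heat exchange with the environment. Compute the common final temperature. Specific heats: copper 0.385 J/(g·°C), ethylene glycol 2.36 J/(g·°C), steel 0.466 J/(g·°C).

Let T be the final temperature. ΣQ_i = 0:
520*0.385*(T − 241) + 795*2.36*(T − 19.3) + 417*0.466*(T − 19.3) = 0
2270.7 T = 88209
T = 88209/2270.7 ≈ 38.85 °C

T_f ≈ 38.8 °C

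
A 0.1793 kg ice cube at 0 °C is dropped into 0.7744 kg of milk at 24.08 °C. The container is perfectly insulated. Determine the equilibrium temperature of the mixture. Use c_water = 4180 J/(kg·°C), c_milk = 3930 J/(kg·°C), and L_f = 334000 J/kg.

T_f ≈ 3.5 °C

Let T be the final temperature. ΣQ_i = 0:
melt ice: 0.1793×334000 = 59886
  meltwater 0→T: 0.1793×4180×T = 749.47 T
  milk: 3043.4(T − 24.08)
3792.9 T = 73285 − 59886 = 13399
T ≈ 3.53 °C (positive, so assuming full melt was valid).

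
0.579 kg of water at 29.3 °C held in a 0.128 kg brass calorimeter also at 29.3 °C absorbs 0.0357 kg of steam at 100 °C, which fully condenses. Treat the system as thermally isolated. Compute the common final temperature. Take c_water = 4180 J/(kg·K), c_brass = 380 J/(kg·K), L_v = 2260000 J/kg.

T_f ≈ 64.1 °C

Let T be the final temperature. ΣQ_i = 0:
latent heat released on condensation: 0.0357×2260000 = 80682
  condensate cools 100→T: 0.0357×4180×(T − 100) = 149.23(T − 100)
  original water: 2420.2(T − 29.3)
  brass cup: 0.128×380×(T − 29.3) = 48.64(T − 29.3)
2618.1 T = 80682 + 14923 + 72338 = 167942
T ≈ 64.15 °C, under the boiling point, so the assumption holds.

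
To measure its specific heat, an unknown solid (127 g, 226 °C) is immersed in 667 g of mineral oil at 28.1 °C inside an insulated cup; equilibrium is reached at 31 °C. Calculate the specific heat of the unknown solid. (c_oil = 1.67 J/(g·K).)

c ≈ 0.13 J/(g·K)

Heat lost by the unknown solid = heat gained by the oil:
127·c·(226 − 31) = 667·1.67·(31 − 28.1)
24765 c = 3230.3  ⇒  c ≈ 0.1304 J/(g·K)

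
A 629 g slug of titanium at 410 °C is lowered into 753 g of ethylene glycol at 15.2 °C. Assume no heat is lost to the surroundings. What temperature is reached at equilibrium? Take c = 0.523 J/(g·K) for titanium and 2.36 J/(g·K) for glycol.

T_f ≈ 76.9 °C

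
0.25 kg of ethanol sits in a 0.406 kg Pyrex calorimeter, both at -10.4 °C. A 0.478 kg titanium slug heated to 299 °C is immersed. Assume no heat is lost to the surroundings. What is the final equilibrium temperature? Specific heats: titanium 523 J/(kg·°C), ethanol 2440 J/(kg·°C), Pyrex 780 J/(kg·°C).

Energy conservation, ΣQ = 0:
0.478×523×(T − 299) + 0.25×2440×(T − (-10.4)) + 0.406×780×(T − (-10.4)) = 0
(249.99 + 610 + 316.68) T = 249.99×299 + 610×(-10.4) + 316.68×(-10.4)
T ≈ 55.33 °C

T_f ≈ 55.3 °C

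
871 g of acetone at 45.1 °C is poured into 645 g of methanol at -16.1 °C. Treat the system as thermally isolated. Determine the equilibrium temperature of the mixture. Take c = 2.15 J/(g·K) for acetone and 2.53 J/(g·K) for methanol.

T_f ≈ 16.6 °C

Setting the total heat transfer to zero:
871*2.15*(T − 45.1) + 645*2.53*(T − (-16.1)) = 0
1872.6(T − 45.1) + 1631.8(T − (-16.1)) = 0
3504.5 T = 58184
T = 58184 / 3504.5 = 16.6 °C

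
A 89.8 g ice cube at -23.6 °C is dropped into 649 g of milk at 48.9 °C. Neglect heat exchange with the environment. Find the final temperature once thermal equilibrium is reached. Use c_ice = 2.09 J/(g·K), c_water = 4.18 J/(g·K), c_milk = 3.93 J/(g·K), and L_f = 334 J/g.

T_f ≈ 30.9 °C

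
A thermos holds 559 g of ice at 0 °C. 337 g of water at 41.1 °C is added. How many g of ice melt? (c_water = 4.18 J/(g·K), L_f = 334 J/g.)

m_melted ≈ 173 g

Water can give up m c ΔT = 337×4.18×41.1 = 57896 J before reaching 0 °C.
Fully melting the ice requires m_ice L_f = 559×334 = 186706 J.
Since 57896 < 186706 J, not all the ice melts; equilibrium is at 0 °C.
m_melted×334 = 57896  ⇒  m_melted ≈ 173.3 g.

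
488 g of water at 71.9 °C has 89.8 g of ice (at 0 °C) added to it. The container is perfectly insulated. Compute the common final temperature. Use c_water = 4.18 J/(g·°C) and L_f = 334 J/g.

Heat gained plus heat lost sum to zero:
latent heat to melt: 89.8·334 = 29993; warm the meltwater: 375.36 T; water: 2039.8(T − 71.9)
2415.2 T = 146664 − 29993 = 116671
T ≈ 48.31 °C (positive, so assuming full melt was valid).

T_f ≈ 48.3 °C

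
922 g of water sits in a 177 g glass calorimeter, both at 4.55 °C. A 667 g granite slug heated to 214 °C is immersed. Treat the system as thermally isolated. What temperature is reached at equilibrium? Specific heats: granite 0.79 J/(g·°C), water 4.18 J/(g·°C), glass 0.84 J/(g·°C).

Setting the total heat transfer to zero:
667×0.79×(T − 214) + 922×4.18×(T − 4.55) + 177×0.84×(T − 4.55) = 0
526.93(T − 214) + 3854(T − 4.55) + 148.68(T − 4.55) = 0
(526.93 + 3854 + 148.68) T = 526.93×214 + 3854×4.55 + 148.68×4.55
T = 130975/4529.6 ≈ 28.92 °C

T_f ≈ 28.9 °C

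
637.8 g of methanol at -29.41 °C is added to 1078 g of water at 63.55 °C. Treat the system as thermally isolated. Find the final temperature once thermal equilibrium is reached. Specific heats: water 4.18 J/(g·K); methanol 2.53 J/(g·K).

T_f ≈ 39.0 °C

Energy conservation, ΣQ = 0:
1078·4.18·(T − 63.55) + 637.8·2.53·(T − (-29.41)) = 0
4506(T − 63.55) + 1613.6(T − (-29.41)) = 0
6119.7 T = 238902
T = 238902 / 6119.7 = 39 °C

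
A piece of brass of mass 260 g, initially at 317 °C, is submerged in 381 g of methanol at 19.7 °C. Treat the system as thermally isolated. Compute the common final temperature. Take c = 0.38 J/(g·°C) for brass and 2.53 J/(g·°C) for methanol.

T_f ≈ 47.3 °C

With ΣQ=0 the equilibrium temperature is the m·c-weighted mean:
T_f = (98.8·317 + 963.93·19.7) / (98.8 + 963.93)
    = 50309 / 1062.7 ≈ 47.34 °C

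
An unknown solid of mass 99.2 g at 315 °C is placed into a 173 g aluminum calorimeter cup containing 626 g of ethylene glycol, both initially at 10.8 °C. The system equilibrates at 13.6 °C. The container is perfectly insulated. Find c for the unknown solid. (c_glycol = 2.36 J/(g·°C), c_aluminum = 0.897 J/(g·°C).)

c ≈ 0.153 J/(g·°C)

Taking heat into each body as positive, Σ m c ΔT = 0:
99.2×c×(13.6 − 315) + 626×2.36×(13.6 − 10.8) + 173×0.897×(13.6 − 10.8) = 0
-29899 c = -4571.1
c = -4571.1/-29899 ≈ 0.1529 J/(g·°C)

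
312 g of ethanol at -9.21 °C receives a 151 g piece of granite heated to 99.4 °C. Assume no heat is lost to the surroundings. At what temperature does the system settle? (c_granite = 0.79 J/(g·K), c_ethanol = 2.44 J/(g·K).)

T_f ≈ 5.5 °C

T_f = Σ m_i c_i T_i / Σ m_i c_i:
T_f = (119.29·99.4 + 761.28·(-9.21)) / (119.29 + 761.28)
    = 4846 / 880.57 ≈ 5.50 °C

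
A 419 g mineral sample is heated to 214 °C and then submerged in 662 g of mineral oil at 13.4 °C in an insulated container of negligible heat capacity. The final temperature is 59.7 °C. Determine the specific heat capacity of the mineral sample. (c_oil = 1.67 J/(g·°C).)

c ≈ 0.792 J/(g·°C)

m_s c (T_s − T_f) = m_oil c_oil (T_f − T_0):
419×c×(214 − 59.7) = 662×1.67×(59.7 − 13.4)
64652 c = 51187  ⇒  c ≈ 0.7917 J/(g·°C)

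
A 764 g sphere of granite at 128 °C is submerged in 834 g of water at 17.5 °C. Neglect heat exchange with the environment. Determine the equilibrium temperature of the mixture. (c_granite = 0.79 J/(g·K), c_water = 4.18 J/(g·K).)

T_f ≈ 33.8 °C

|Q_granite| = |Q_water|:
764×0.79×(128 − T) = 834×4.18×(T − 17.5)
603.56(128 − T) = 3486.1(T − 17.5)
4089.7 T = 138263  ⇒  T ≈ 33.81 °C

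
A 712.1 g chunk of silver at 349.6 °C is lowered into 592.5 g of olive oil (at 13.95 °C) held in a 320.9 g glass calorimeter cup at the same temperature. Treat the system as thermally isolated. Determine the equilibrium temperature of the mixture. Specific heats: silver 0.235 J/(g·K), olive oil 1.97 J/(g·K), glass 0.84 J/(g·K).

T_f ≈ 49.0 °C

Energy conservation, ΣQ = 0:
712.1·0.235·(T − 349.6) + 592.5·1.97·(T − 13.95) + 320.9·0.84·(T − 13.95) = 0
167.34(T − 349.6) + 1167.2(T − 13.95) + 269.56(T − 13.95) = 0
(167.34 + 1167.2 + 269.56) T = 167.34·349.6 + 1167.2·13.95 + 269.56·13.95
T = 78546/1604.1 ≈ 48.97 °C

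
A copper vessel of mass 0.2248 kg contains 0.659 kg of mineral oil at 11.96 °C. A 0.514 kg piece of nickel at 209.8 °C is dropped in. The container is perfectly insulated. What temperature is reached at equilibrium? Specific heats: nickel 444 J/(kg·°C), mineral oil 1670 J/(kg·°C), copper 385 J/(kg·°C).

T_f ≈ 43.9 °C

Conservation of energy gives ΣQ = 0:
0.514·444·(T − 209.8) + 0.659·1670·(T − 11.96) + 0.2248·385·(T − 11.96) = 0
228.22(T − 209.8) + 1100.5(T − 11.96) + 86.55(T − 11.96) = 0
(228.22 + 1100.5 + 86.55) T = 228.22·209.8 + 1100.5·11.96 + 86.55·11.96
T ≈ 43.86 °C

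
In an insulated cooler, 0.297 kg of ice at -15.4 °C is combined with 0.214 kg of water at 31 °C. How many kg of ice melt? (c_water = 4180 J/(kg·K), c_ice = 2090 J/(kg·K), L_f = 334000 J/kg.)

Heat available from the water dropping to 0 °C: 0.214·4180·31 = 27730 J.
Of that, 0.297·2090·15.4 = 9559.2 J goes to bring the ice to 0 °C, leaving 18171 J.
Fully melting the ice requires m_ice L_f = 0.297·334000 = 99198 J.
That's not enough to melt it all — equilibrium is at 0 °C with ice remaining.
Mass melted = 18171/334000 ≈ 0.0544 kg.

m_melted ≈ 0.0544 kg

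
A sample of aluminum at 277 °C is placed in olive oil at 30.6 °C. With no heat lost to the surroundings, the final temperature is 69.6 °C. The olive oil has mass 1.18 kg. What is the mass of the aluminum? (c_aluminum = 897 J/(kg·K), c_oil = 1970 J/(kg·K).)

Conservation of energy gives ΣQ = 0:
m×897×(69.6 − 277) + 1.18×1970×(69.6 − 30.6) = 0
-186038 m = -90659
m = -90659/-186038 ≈ 0.4873 kg

m ≈ 0.487 kg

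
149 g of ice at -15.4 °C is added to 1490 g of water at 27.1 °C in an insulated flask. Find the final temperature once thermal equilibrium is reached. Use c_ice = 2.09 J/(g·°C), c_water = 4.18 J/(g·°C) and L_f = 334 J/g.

Setting the total heat transfer to zero:
warm ice to 0 °C: 149×2.09×(0 − (-15.4)) = 4795.7; latent heat to melt: 149×334 = 49766; warm the meltwater: 622.82 T; water: 6228.2(T − 27.1)
6851 T = 168784 − 54562 = 114223
T ≈ 16.67 °C — above 0 °C, consistent with complete melting.

T_f ≈ 16.7 °C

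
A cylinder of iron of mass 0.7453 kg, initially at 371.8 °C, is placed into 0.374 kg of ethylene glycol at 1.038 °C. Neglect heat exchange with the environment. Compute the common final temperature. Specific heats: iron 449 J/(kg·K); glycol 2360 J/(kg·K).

T_f ≈ 103.0 °C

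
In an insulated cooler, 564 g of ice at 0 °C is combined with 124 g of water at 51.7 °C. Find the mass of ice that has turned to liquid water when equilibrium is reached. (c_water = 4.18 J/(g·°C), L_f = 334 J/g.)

Cooling the water to 0 °C releases 124·4.18·51.7 = 26797 J.
Melting all 564 g of ice would need 564·334 = 188376 J.
26797 J < 188376 J, so only part of the ice melts and the system sits at 0 °C.
m_melt = 26797 / L_f = 80.23 g.

m_melted ≈ 80.2 g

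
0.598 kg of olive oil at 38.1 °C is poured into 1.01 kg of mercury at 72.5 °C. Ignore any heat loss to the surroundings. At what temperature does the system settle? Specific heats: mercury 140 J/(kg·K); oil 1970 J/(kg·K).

T_f ≈ 41.8 °C

T_f is the heat-capacity-weighted average of the initial temperatures:
T_f = (141.4·72.5 + 1178.1·38.1) / (141.4 + 1178.1)
    = 55136 / 1319.5 ≈ 41.79 °C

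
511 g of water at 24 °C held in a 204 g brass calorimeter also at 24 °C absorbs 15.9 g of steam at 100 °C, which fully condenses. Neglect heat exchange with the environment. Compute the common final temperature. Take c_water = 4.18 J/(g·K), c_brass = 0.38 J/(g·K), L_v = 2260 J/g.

Heat gained plus heat lost sum to zero:
steam→water at 100 °C releases m L_v = 15.9·2260 = 35934; condensate cools 100→T: 15.9·4.18·(T − 100) = 66.46(T − 100); water warms: 511·4.18·(T − 24) = 2136(T − 24); brass cup: 204·0.38·(T − 24) = 77.52(T − 24)
2280 T = 35934 + 6646.2 + 53124 = 95704
T ≈ 41.98 °C — below 100 °C, confirming all the steam condensed.

T_f ≈ 42.0 °C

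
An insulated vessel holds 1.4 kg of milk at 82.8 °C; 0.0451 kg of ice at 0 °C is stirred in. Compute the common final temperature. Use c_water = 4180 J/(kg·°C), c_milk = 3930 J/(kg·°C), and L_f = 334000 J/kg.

Taking heat into each body as positive, Σ m c ΔT = 0:
fusion: m_ice L_f = 0.0451×334000 = 15063
  meltwater 0→T: 0.0451×4180×T = 188.52 T
  milk: 5502(T − 82.8)
5690.5 T = 455566 − 15063 = 440502
T ≈ 77.41 °C. Since T > 0 °C, the all-ice-melts assumption holds.

T_f ≈ 77.4 °C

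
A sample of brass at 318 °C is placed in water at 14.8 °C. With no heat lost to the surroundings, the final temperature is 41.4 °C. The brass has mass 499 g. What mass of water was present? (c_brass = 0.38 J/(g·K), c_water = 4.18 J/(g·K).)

m ≈ 472 g

Energy conservation, ΣQ = 0:
499×0.38×(41.4 − 318) + m×4.18×(41.4 − 14.8) = 0
111.19 m = 52449
m = 52449/111.19 ≈ 471.7 g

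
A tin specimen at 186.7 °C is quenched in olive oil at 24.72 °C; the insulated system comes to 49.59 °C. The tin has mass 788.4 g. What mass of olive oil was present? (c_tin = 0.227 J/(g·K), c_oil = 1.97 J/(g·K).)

Heat gained plus heat lost sum to zero:
788.4×0.227×(49.59 − 186.7) + m×1.97×(49.59 − 24.72) = 0
48.99 m = 24538
m = 24538/48.99 ≈ 500.8 g

m ≈ 501 g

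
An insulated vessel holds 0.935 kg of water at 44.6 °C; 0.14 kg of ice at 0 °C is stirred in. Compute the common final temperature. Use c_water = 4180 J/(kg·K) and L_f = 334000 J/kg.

Setting the total heat transfer to zero:
melt ice: 0.14×334000 = 46760
  meltwater 0→T: 0.14×4180×T = 585.2 T
  water cools: 0.935×4180×(T − 44.6) = 3908.3(T − 44.6)
4493.5 T = 174310 − 46760 = 127550
T ≈ 28.39 °C — above 0 °C, consistent with complete melting.

T_f ≈ 28.4 °C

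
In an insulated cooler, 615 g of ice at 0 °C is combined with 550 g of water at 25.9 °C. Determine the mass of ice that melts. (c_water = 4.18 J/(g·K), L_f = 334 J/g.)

m_melted ≈ 178 g

Heat available from the water dropping to 0 °C: 550·4.18·25.9 = 59544 J.
To melt every bit of ice: 615·334 = 205410 J.
59544 J < 205410 J, so only part of the ice melts and the system sits at 0 °C.
m_melted·334 = 59544  ⇒  m_melted ≈ 178.3 g.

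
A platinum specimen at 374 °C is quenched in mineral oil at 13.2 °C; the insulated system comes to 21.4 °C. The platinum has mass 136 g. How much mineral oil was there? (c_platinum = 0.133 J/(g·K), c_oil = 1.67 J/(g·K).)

|Q_platinum| = |Q_oil|:
136×0.133×(374 − 21.4) = m×1.67×(21.4 − 13.2)
13.69 m = 6377.8  ⇒  m ≈ 465.7 g

m ≈ 466 g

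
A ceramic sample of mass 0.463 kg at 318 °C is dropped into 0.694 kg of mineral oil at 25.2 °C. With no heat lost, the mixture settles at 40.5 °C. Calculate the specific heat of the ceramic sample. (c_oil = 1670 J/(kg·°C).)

m_s c (T_s − T_f) = m_oil c_oil (T_f − T_0):
0.463·c·(318 − 40.5) = 0.694·1670·(40.5 − 25.2)
128.48 c = 17732  ⇒  c ≈ 138 J/(kg·°C)

c ≈ 138 J/(kg·°C)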